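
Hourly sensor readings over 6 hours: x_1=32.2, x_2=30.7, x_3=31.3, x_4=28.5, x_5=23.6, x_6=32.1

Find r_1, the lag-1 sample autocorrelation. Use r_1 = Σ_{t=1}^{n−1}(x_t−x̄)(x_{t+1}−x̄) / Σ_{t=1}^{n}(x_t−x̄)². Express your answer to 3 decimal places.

-0.092

Mean x̄ = (32.2 + 30.7 + 31.3 + 28.5 + 23.6 + 32.1)/6 = 29.7333
Σ(x_t−x̄)(x_{t+1}−x̄) = (2.3844) + (1.5144) + (-1.9322) + (7.5644) + (-14.5156) = -4.9844
Denominator Σ(x_t−x̄)² = 54.2133
r_1 = -4.9844 / 54.2133 = -0.092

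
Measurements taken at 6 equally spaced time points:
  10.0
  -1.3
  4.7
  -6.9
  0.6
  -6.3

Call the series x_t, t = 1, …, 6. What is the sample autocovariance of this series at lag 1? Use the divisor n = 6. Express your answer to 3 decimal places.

Mean x̄ = (10.0 − 1.3 + 4.7 − 6.9 + 0.6 − 6.3)/6 = 0.1333
Σ_{t=1}^{5}(x_t−x̄)(x_{t+1}−x̄) = -59.0911
γ_1 = -59.0911 / 6 = -9.849

-9.849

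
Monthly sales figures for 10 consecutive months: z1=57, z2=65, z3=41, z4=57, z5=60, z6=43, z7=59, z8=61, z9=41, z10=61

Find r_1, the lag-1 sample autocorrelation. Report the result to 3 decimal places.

-0.526

Mean z̄ = (57 + 65 + 41 + 57 + 60 + 43 + 59 + 61 + 41 + 61)/10 = 54.5000
Numerator Σ_{t=1}^{9}(z_t−z̄)(z_{t+1}−z̄) = -396.7500
Denominator Σ(z_t−z̄)² = 754.5000
r_1 = -396.7500 / 754.5000 = -0.526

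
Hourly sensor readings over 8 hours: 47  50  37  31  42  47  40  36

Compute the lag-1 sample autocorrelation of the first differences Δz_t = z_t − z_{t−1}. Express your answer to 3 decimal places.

First differences Δz: 3, -13, -6, 11, 5, -7, -4
Mean of differences = -1.5714
Numerator Σ(Δz_t−Δz̄)(Δz_{t+1}−Δz̄) = 2.8163
Denominator Σ(Δz_t−Δz̄)² = 407.7143
r_1(Δz) = 2.8163 / 407.7143 = 0.007

0.007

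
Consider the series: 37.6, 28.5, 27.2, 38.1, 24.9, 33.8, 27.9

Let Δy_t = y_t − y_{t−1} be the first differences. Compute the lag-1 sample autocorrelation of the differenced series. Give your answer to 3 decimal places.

First differences Δy: -9.1, -1.3, 10.9, -13.2, 8.9, -5.9
Mean of differences = -1.6167
Numerator Σ(Δy_t−Δȳ)(Δy_{t+1}−Δȳ) = -310.2553
Denominator Σ(Δy_t−Δȳ)² = 475.8883
r_1(Δy) = -310.2553 / 475.8883 = -0.652

-0.652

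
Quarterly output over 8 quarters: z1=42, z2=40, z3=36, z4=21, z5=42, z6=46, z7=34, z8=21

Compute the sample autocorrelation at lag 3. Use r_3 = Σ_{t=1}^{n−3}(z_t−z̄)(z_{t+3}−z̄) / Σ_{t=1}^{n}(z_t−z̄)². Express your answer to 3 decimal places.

-0.211

Mean z̄ = (42 + 40 + 36 + 21 + 42 + 46 + 34 + 21)/8 = 35.2500
Σ(z_t−z̄)(z_{t+3}−z̄) = (-96.1875) + (32.0625) + (8.0625) + (17.8125) + (-96.1875) = -134.4375
Denominator Σ(z_t−z̄)² = 637.5000
r_3 = -134.4375 / 637.5000 = -0.211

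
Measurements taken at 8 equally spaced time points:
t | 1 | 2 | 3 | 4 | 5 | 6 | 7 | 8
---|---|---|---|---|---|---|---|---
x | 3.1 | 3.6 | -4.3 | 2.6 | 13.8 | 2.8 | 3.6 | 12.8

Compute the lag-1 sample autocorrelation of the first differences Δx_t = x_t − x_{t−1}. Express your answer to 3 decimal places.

First differences Δx: 0.5, -7.9, 6.9, 11.2, -11.0, 0.8, 9.2
Mean of differences = 1.3857
Numerator Σ(Δx_t−Δx̄)(Δx_{t+1}−Δx̄) = -107.7402
Denominator Σ(Δx_t−Δx̄)² = 428.5486
r_1(Δx) = -107.7402 / 428.5486 = -0.251

-0.251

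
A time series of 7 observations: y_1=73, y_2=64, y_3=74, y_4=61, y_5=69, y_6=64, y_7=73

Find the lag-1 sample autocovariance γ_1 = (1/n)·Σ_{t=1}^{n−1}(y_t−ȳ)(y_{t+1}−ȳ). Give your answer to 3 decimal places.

-16.399

Mean ȳ = (73 + 64 + 74 + 61 + 69 + 64 + 73)/7 = 68.2857
Deviations: 4.7143, -4.2857, 5.7143, -7.2857, 0.7143, -4.2857, 4.7143
Σ_{t=1}^{6}(y_t−ȳ)(y_{t+1}−ȳ) = -114.7959
γ_1 = -114.7959 / 7 = -16.399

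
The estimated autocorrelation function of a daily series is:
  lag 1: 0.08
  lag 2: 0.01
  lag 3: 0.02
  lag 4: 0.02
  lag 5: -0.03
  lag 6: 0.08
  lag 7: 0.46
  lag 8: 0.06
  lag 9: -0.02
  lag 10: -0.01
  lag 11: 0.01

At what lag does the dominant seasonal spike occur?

The largest autocorrelation is r_7 = 0.46; the remaining lags stay at or below 0.08.
The dominant spike at lag 7 indicates a seasonal period of 7.

7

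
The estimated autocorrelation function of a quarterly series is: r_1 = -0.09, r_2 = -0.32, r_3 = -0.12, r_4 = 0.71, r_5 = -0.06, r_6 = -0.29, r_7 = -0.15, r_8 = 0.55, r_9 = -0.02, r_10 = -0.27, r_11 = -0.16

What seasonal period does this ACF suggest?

4

The largest autocorrelation is r_4 = 0.71, with a weaker echo at lag 8 (0.55); the remaining lags stay at or below -0.02.
The dominant spike at lag 4 indicates a seasonal period of 4.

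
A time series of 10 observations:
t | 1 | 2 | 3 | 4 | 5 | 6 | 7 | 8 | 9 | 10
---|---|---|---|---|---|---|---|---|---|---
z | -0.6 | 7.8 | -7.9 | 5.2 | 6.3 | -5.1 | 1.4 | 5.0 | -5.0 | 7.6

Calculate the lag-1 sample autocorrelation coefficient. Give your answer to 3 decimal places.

-0.602

Mean z̄ = (-0.6 + 7.8 − 7.9 + 5.2 + 6.3 − 5.1 + 1.4 + 5.0 − 5.0 + 7.6)/10 = 1.4700
Numerator Σ_{t=1}^{9}(z_t−z̄)(z_{t+1}−z̄) = -183.3699
Denominator Σ(z_t−z̄)² = 304.4610
r_1 = -183.3699 / 304.4610 = -0.602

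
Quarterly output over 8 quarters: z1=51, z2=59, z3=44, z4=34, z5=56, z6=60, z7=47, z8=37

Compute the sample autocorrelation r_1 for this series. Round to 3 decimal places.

Mean z̄ = (51 + 59 + 44 + 34 + 56 + 60 + 47 + 37)/8 = 48.5000
Deviations from mean: 2.5000, 10.5000, -4.5000, -14.5000, 7.5000, 11.5000, -1.5000, -11.5000
Σ(z_t−z̄)(z_{t+1}−z̄) = (26.2500) + (-47.2500) + (65.2500) + (-108.7500) + (86.2500) + (-17.2500) + (17.2500) = 21.7500
Denominator Σ(z_t−z̄)² = 670.0000
r_1 = 21.7500 / 670.0000 = 0.032

0.032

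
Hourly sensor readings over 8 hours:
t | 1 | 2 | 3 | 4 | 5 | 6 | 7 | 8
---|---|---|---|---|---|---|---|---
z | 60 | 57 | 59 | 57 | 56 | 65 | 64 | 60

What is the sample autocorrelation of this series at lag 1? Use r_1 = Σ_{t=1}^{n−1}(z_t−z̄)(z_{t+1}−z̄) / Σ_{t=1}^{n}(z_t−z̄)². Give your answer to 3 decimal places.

0.231

Mean z̄ = (60 + 57 + 59 + 57 + 56 + 65 + 64 + 60)/8 = 59.7500
Deviations from mean: 0.2500, -2.7500, -0.7500, -2.7500, -3.7500, 5.2500, 4.2500, 0.2500
Σ(z_t−z̄)(z_{t+1}−z̄) = (-0.6875) + (2.0625) + (2.0625) + (10.3125) + (-19.6875) + (22.3125) + (1.0625) = 17.4375
Denominator Σ(z_t−z̄)² = 75.5000
r_1 = 17.4375 / 75.5000 = 0.231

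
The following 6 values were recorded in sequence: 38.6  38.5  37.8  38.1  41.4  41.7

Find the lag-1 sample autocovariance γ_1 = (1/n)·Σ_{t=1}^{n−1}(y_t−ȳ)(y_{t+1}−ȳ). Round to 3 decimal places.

Mean ȳ = (38.6 + 38.5 + 37.8 + 38.1 + 41.4 + 41.7)/6 = 39.3500
Σ_{t=1}^{5}(y_t−ȳ)(y_{t+1}−ȳ) = 6.1475
γ_1 = 6.1475 / 6 = 1.025

1.025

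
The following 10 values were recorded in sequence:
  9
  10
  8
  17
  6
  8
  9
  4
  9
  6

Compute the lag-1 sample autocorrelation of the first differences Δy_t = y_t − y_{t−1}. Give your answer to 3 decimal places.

-0.683

First differences Δy: 1, -2, 9, -11, 2, 1, -5, 5, -3
Mean of differences = -0.3333
Numerator Σ(Δy_t−Δȳ)(Δy_{t+1}−Δȳ) = -184.4444
Denominator Σ(Δy_t−Δȳ)² = 270.0000
r_1(Δy) = -184.4444 / 270.0000 = -0.683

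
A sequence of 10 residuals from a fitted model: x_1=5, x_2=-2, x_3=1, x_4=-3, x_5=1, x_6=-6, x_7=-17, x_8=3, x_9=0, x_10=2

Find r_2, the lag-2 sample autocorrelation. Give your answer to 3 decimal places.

Mean x̄ = (5 − 2 + 1 − 3 + 1 − 6 − 17 + 3 + 0 + 2)/10 = -1.6000
Numerator Σ_{t=1}^{8}(x_t−x̄)(x_{t+2}−x̄) = -37.7200
Denominator Σ(x_t−x̄)² = 352.4000
r_2 = -37.7200 / 352.4000 = -0.107

-0.107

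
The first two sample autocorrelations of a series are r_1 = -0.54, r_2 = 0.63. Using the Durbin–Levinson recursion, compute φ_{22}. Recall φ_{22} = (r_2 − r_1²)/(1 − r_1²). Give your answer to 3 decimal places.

φ_{22} = (r_2 − r_1²) / (1 − r_1²)
r_1² = (-0.54)² = 0.2916
Numerator = 0.63 − 0.2916 = 0.3384; denominator = 1 − 0.2916 = 0.7084
φ_{22} = 0.3384 / 0.7084 = 0.478

0.478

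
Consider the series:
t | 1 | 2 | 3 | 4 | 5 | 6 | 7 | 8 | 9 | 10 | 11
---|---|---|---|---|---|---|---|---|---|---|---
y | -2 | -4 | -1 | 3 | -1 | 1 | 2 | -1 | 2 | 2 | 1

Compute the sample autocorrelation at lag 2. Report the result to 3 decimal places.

Mean ȳ = (-2 − 4 − 1 + 3 − 1 + 1 + 2 − 1 + 2 + 2 + 1)/11 = 0.1818
Numerator Σ_{t=1}^{9}(y_t−ȳ)(y_{t+2}−ȳ) = -5.9752
Denominator Σ(y_t−ȳ)² = 45.6364
r_2 = -5.9752 / 45.6364 = -0.131

-0.131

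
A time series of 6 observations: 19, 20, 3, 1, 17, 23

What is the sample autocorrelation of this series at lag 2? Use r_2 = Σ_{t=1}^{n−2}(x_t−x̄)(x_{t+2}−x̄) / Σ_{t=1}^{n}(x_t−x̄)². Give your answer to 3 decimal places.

Mean x̄ = (19 + 20 + 3 + 1 + 17 + 23)/6 = 13.8333
Deviations from mean: 5.1667, 6.1667, -10.8333, -12.8333, 3.1667, 9.1667
Σ(x_t−x̄)(x_{t+2}−x̄) = (-55.9722) + (-79.1389) + (-34.3056) + (-117.6389) = -287.0556
Denominator Σ(x_t−x̄)² = 440.8333
r_2 = -287.0556 / 440.8333 = -0.651

-0.651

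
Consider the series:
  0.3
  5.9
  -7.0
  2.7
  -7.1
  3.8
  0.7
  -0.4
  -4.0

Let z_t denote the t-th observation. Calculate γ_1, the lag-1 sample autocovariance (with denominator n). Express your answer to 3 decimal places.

Mean z̄ = (0.3 + 5.9 − 7.0 + 2.7 − 7.1 + 3.8 + 0.7 − 0.4 − 4.0)/9 = -0.5667
Σ_{t=1}^{8}(z_t−z̄)(z_{t+1}−z̄) = -101.7144
γ_1 = -101.7144 / 9 = -11.302

-11.302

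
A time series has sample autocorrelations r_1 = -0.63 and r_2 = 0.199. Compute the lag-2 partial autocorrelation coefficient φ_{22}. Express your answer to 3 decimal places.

φ_{22} = (r_2 − r_1²) / (1 − r_1²)
r_1² = (-0.63)² = 0.3969
Numerator = 0.199 − 0.3969 = -0.1979; denominator = 1 − 0.3969 = 0.6031
φ_{22} = -0.1979 / 0.6031 = -0.328

-0.328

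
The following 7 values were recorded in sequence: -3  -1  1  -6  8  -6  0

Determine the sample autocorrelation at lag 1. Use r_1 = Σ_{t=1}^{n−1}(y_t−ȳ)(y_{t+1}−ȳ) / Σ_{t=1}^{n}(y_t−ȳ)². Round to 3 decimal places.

Mean ȳ = (-3 − 1 + 1 − 6 + 8 − 6 + 0)/7 = -1.0000
Σ(y_t−ȳ)(y_{t+1}−ȳ) = (0.0000) + (0.0000) + (-10.0000) + (-45.0000) + (-45.0000) + (-5.0000) = -105.0000
Denominator Σ(y_t−ȳ)² = 140.0000
r_1 = -105.0000 / 140.0000 = -0.750

-0.750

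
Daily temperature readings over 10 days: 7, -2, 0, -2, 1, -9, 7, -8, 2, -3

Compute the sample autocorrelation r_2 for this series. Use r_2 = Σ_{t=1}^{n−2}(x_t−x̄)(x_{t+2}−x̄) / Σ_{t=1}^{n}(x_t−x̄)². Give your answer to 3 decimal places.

Mean x̄ = (7 − 2 + 0 − 2 + 1 − 9 + 7 − 8 + 2 − 3)/10 = -0.7000
Numerator Σ_{t=1}^{8}(x_t−x̄)(x_{t+2}−x̄) = 130.3200
Denominator Σ(x_t−x̄)² = 260.1000
r_2 = 130.3200 / 260.1000 = 0.501

0.501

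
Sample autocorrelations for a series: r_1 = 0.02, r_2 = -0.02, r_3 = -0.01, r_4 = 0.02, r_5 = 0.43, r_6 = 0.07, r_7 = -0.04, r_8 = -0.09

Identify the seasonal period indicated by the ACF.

5

The largest autocorrelation is r_5 = 0.43; the remaining lags stay at or below 0.07.
The dominant spike at lag 5 indicates a seasonal period of 5.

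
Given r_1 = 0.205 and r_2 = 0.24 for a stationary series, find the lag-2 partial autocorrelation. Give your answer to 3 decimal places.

0.207

φ_{22} = (r_2 − r_1²) / (1 − r_1²)
r_1² = (0.205)² = 0.042025
Numerator = 0.24 − 0.0420 = 0.1980; denominator = 1 − 0.0420 = 0.9580
φ_{22} = 0.1980 / 0.9580 = 0.207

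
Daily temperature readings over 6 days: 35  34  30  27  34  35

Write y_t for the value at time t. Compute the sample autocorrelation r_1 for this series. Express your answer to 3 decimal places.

Mean ȳ = (35 + 34 + 30 + 27 + 34 + 35)/6 = 32.5000
Deviations from mean: 2.5000, 1.5000, -2.5000, -5.5000, 1.5000, 2.5000
Numerator Σ_{t=1}^{5}(y_t−ȳ)(y_{t+1}−ȳ) = 9.2500
Denominator Σ(y_t−ȳ)² = 53.5000
r_1 = 9.2500 / 53.5000 = 0.173

0.173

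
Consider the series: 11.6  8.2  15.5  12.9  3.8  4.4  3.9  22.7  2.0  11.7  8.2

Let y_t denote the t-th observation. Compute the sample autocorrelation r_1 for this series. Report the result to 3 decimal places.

-0.379

Mean ȳ = (11.6 + 8.2 + 15.5 + 12.9 + 3.8 + 4.4 + 3.9 + 22.7 + 2.0 + 11.7 + 8.2)/11 = 9.5364
Numerator Σ_{t=1}^{10}(y_t−ȳ)(y_{t+1}−ȳ) = -144.1468
Denominator Σ(y_t−ȳ)² = 380.5255
r_1 = -144.1468 / 380.5255 = -0.379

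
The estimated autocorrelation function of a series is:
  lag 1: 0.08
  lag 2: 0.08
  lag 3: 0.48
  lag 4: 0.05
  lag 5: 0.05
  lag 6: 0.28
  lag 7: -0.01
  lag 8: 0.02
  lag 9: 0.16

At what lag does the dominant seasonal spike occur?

3

The largest autocorrelation is r_3 = 0.48, with weaker echoes at lags 6 (0.28) and 9 (0.16); the remaining lags stay at or below 0.08.
The dominant spike at lag 3 indicates a seasonal period of 3.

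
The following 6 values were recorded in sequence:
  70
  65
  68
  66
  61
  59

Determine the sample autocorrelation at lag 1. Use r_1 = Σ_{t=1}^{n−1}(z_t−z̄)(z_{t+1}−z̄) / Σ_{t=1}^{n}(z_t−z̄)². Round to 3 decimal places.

0.265

Mean z̄ = (70 + 65 + 68 + 66 + 61 + 59)/6 = 64.8333
Deviations from mean: 5.1667, 0.1667, 3.1667, 1.1667, -3.8333, -5.8333
Numerator Σ_{t=1}^{5}(z_t−z̄)(z_{t+1}−z̄) = 22.9722
Denominator Σ(z_t−z̄)² = 86.8333
r_1 = 22.9722 / 86.8333 = 0.265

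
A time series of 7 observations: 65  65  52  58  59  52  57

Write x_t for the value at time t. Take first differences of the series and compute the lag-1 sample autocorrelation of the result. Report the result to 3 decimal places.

-0.494

First differences Δx: 0, -13, 6, 1, -7, 5
Mean of differences = -1.3333
Numerator Σ(Δx_t−Δx̄)(Δx_{t+1}−Δx̄) = -133.1111
Denominator Σ(Δx_t−Δx̄)² = 269.3333
r_1(Δx) = -133.1111 / 269.3333 = -0.494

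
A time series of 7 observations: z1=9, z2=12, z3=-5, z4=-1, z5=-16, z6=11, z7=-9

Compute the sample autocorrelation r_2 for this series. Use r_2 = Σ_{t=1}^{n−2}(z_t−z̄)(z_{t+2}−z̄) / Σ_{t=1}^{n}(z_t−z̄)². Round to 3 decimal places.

Mean z̄ = (9 + 12 − 5 − 1 − 16 + 11 − 9)/7 = 0.1429
Deviations from mean: 8.8571, 11.8571, -5.1429, -1.1429, -16.1429, 10.8571, -9.1429
Numerator Σ_{t=1}^{5}(z_t−z̄)(z_{t+2}−z̄) = 159.1020
Denominator Σ(z_t−z̄)² = 708.8571
r_2 = 159.1020 / 708.8571 = 0.224

0.224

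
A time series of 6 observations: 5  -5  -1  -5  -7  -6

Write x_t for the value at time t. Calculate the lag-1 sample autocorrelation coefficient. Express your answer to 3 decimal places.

Mean x̄ = (5 − 5 − 1 − 5 − 7 − 6)/6 = -3.1667
Σ(x_t−x̄)(x_{t+1}−x̄) = (-14.9722) + (-3.9722) + (-3.9722) + (7.0278) + (10.8611) = -5.0278
Denominator Σ(x_t−x̄)² = 100.8333
r_1 = -5.0278 / 100.8333 = -0.050

-0.050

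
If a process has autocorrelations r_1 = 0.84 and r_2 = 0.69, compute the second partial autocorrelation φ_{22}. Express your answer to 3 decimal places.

φ_{22} = (r_2 − r_1²) / (1 − r_1²)
r_1² = (0.84)² = 0.7056
Numerator = 0.69 − 0.7056 = -0.0156; denominator = 1 − 0.7056 = 0.2944
φ_{22} = -0.0156 / 0.2944 = -0.053

-0.053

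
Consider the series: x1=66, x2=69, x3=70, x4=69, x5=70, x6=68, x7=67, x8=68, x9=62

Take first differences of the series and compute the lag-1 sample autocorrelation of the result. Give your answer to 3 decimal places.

-0.130

First differences Δx: 3, 1, -1, 1, -2, -1, 1, -6
Mean of differences = -0.5000
Numerator Σ(Δx_t−Δx̄)(Δx_{t+1}−Δx̄) = -6.7500
Denominator Σ(Δx_t−Δx̄)² = 52.0000
r_1(Δx) = -6.7500 / 52.0000 = -0.130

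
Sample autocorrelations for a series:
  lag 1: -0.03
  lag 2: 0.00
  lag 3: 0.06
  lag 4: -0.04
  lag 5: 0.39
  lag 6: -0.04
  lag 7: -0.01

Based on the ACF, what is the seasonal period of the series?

The largest autocorrelation is r_5 = 0.39; the remaining lags stay at or below 0.06.
The dominant spike at lag 5 indicates a seasonal period of 5.

5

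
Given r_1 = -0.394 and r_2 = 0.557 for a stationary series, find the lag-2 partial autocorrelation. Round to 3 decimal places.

φ_{22} = (r_2 − r_1²) / (1 − r_1²)
r_1² = (-0.394)² = 0.155236
Numerator = 0.557 − 0.1552 = 0.4018; denominator = 1 − 0.1552 = 0.8448
φ_{22} = 0.4018 / 0.8448 = 0.476

0.476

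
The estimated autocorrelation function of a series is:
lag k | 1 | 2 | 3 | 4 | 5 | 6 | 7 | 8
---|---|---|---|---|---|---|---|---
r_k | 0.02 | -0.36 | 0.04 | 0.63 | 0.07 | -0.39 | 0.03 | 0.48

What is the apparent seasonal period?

4

The largest autocorrelation is r_4 = 0.63, with a weaker echo at lag 8 (0.48); the remaining lags stay at or below 0.07.
The dominant spike at lag 4 indicates a seasonal period of 4.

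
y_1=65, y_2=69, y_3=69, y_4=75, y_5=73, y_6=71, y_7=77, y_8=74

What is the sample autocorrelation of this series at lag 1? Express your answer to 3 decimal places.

Mean ȳ = (65 + 69 + 69 + 75 + 73 + 71 + 77 + 74)/8 = 71.6250
Deviations from mean: -6.6250, -2.6250, -2.6250, 3.3750, 1.3750, -0.6250, 5.3750, 2.3750
Σ(y_t−ȳ)(y_{t+1}−ȳ) = (17.3906) + (6.8906) + (-8.8594) + (4.6406) + (-0.8594) + (-3.3594) + (12.7656) = 28.6094
Denominator Σ(y_t−ȳ)² = 105.8750
r_1 = 28.6094 / 105.8750 = 0.270

0.270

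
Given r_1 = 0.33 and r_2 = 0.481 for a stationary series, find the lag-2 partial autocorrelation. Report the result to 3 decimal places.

φ_{22} = (r_2 − r_1²) / (1 − r_1²)
r_1² = (0.33)² = 0.1089
Numerator = 0.481 − 0.1089 = 0.3721; denominator = 1 − 0.1089 = 0.8911
φ_{22} = 0.3721 / 0.8911 = 0.418

0.418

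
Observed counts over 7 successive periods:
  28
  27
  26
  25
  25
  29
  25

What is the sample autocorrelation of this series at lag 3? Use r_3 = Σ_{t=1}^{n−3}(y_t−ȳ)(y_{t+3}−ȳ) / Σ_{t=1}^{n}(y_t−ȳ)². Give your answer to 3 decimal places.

Mean ȳ = (28 + 27 + 26 + 25 + 25 + 29 + 25)/7 = 26.4286
Deviations from mean: 1.5714, 0.5714, -0.4286, -1.4286, -1.4286, 2.5714, -1.4286
Σ(y_t−ȳ)(y_{t+3}−ȳ) = (-2.2449) + (-0.8163) + (-1.1020) + (2.0408) = -2.1224
Denominator Σ(y_t−ȳ)² = 15.7143
r_3 = -2.1224 / 15.7143 = -0.135

-0.135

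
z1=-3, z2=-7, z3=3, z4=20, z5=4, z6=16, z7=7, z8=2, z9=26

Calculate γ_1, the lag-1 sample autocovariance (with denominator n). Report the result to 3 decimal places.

-1.676

Mean z̄ = (-3 − 7 + 3 + 20 + 4 + 16 + 7 + 2 + 26)/9 = 7.5556
Σ_{t=1}^{8}(z_t−z̄)(z_{t+1}−z̄) = -15.0864
γ_1 = -15.0864 / 9 = -1.676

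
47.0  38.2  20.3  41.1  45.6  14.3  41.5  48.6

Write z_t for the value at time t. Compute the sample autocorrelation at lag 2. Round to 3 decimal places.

-0.545

Mean z̄ = (47.0 + 38.2 + 20.3 + 41.1 + 45.6 + 14.3 + 41.5 + 48.6)/8 = 37.0750
Deviations from mean: 9.9250, 1.1250, -16.7750, 4.0250, 8.5250, -22.7750, 4.4250, 11.5250
Σ(z_t−z̄)(z_{t+2}−z̄) = (-166.4919) + (4.5281) + (-143.0069) + (-91.6694) + (37.7231) + (-262.4819) = -621.3988
Denominator Σ(z_t−z̄)² = 1141.1550
r_2 = -621.3988 / 1141.1550 = -0.545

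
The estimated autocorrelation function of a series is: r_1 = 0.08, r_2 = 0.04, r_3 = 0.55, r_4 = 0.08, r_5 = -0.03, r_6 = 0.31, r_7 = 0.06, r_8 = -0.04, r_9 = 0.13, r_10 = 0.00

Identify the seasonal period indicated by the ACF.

The largest autocorrelation is r_3 = 0.55, with a weaker echo at lag 6 (0.31); the remaining lags stay at or below 0.13.
The dominant spike at lag 3 indicates a seasonal period of 3.

3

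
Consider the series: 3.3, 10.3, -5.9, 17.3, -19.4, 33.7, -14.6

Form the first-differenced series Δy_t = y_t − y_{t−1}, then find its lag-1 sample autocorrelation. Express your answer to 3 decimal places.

-0.794

First differences Δy: 7.0, -16.2, 23.2, -36.7, 53.1, -48.3
Mean of differences = -2.9833
Numerator Σ(Δy_t−Δȳ)(Δy_{t+1}−Δȳ) = -5793.2703
Denominator Σ(Δy_t−Δȳ)² = 7295.6683
r_1(Δy) = -5793.2703 / 7295.6683 = -0.794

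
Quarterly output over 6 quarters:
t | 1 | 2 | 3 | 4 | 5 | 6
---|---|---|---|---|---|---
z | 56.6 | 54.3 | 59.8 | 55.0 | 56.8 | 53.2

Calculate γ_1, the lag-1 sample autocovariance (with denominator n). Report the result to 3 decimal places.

-2.371

Mean z̄ = (56.6 + 54.3 + 59.8 + 55.0 + 56.8 + 53.2)/6 = 55.9500
Σ_{t=1}^{5}(z_t−z̄)(z_{t+1}−z̄) = -14.2275
γ_1 = -14.2275 / 6 = -2.371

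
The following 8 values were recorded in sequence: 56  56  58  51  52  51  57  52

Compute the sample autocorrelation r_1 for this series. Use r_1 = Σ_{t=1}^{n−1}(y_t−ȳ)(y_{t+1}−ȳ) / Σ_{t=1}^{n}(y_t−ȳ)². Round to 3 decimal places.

-0.053

Mean ȳ = (56 + 56 + 58 + 51 + 52 + 51 + 57 + 52)/8 = 54.1250
Σ(y_t−ȳ)(y_{t+1}−ȳ) = (3.5156) + (7.2656) + (-12.1094) + (6.6406) + (6.6406) + (-8.9844) + (-6.1094) = -3.1406
Denominator Σ(y_t−ȳ)² = 58.8750
r_1 = -3.1406 / 58.8750 = -0.053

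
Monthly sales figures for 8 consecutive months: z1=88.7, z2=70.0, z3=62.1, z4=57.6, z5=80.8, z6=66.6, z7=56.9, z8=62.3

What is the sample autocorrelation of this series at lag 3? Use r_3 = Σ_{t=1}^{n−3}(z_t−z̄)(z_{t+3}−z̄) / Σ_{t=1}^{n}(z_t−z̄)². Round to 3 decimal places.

-0.155

Mean z̄ = (88.7 + 70.0 + 62.1 + 57.6 + 80.8 + 66.6 + 56.9 + 62.3)/8 = 68.1250
Deviations from mean: 20.5750, 1.8750, -6.0250, -10.5250, 12.6750, -1.5250, -11.2250, -5.8250
Σ(z_t−z̄)(z_{t+3}−z̄) = (-216.5519) + (23.7656) + (9.1881) + (118.1431) + (-73.8319) = -139.2869
Denominator Σ(z_t−z̄)² = 896.8350
r_3 = -139.2869 / 896.8350 = -0.155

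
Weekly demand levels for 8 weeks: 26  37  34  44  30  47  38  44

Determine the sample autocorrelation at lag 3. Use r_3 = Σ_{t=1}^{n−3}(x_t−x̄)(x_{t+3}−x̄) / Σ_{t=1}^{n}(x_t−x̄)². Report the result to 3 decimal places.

Mean x̄ = (26 + 37 + 34 + 44 + 30 + 47 + 38 + 44)/8 = 37.5000
Σ(x_t−x̄)(x_{t+3}−x̄) = (-74.7500) + (3.7500) + (-33.2500) + (3.2500) + (-48.7500) = -149.7500
Denominator Σ(x_t−x̄)² = 376.0000
r_3 = -149.7500 / 376.0000 = -0.398

-0.398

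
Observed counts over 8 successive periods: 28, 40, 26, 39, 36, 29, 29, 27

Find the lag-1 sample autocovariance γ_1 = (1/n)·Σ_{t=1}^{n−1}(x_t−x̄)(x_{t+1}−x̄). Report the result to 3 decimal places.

Mean x̄ = (28 + 40 + 26 + 39 + 36 + 29 + 29 + 27)/8 = 31.7500
Σ_{t=1}^{7}(x_t−x̄)(x_{t+1}−x̄) = -80.3125
γ_1 = -80.3125 / 8 = -10.039

-10.039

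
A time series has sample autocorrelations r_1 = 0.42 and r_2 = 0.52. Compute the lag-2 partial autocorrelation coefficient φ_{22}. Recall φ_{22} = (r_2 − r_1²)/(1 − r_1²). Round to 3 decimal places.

φ_{22} = (r_2 − r_1²) / (1 − r_1²)
r_1² = (0.42)² = 0.1764
Numerator = 0.52 − 0.1764 = 0.3436; denominator = 1 − 0.1764 = 0.8236
φ_{22} = 0.3436 / 0.8236 = 0.417

0.417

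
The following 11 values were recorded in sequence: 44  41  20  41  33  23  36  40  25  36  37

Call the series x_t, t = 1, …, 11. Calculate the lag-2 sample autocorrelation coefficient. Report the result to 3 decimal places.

-0.387

Mean x̄ = (44 + 41 + 20 + 41 + 33 + 23 + 36 + 40 + 25 + 36 + 37)/11 = 34.1818
Numerator Σ_{t=1}^{9}(x_t−x̄)(x_{t+2}−x̄) = -251.4298
Denominator Σ(x_t−x̄)² = 649.6364
r_2 = -251.4298 / 649.6364 = -0.387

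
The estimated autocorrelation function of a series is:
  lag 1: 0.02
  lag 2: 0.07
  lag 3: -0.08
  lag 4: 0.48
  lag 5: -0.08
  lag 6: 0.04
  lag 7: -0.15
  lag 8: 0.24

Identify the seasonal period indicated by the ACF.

The largest autocorrelation is r_4 = 0.48, with a weaker echo at lag 8 (0.24); the remaining lags stay at or below 0.07.
The dominant spike at lag 4 indicates a seasonal period of 4.

4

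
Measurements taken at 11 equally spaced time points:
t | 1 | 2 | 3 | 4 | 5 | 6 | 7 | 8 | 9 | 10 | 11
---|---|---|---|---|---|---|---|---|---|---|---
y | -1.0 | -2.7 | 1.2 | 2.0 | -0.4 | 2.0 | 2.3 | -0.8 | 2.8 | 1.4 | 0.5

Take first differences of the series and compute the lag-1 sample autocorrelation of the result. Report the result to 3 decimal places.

First differences Δy: -1.7, 3.9, 0.8, -2.4, 2.4, 0.3, -3.1, 3.6, -1.4, -0.9
Mean of differences = 0.1500
Numerator Σ(Δy_t−Δȳ)(Δy_{t+1}−Δȳ) = -26.9775
Denominator Σ(Δy_t−Δȳ)² = 55.4650
r_1(Δy) = -26.9775 / 55.4650 = -0.486

-0.486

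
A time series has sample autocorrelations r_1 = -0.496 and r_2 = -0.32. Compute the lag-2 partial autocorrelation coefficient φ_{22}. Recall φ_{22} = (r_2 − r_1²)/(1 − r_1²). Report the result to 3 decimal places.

-0.751

φ_{22} = (r_2 − r_1²) / (1 − r_1²)
r_1² = (-0.496)² = 0.246016
Numerator = -0.32 − 0.2460 = -0.5660; denominator = 1 − 0.2460 = 0.7540
φ_{22} = -0.5660 / 0.7540 = -0.751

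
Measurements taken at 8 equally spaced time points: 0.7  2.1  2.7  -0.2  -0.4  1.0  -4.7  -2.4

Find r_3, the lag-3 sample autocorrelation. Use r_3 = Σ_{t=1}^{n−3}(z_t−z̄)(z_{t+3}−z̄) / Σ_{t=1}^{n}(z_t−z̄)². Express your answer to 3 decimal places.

0.084

Mean z̄ = (0.7 + 2.1 + 2.7 − 0.2 − 0.4 + 1.0 − 4.7 − 2.4)/8 = -0.1500
Deviations from mean: 0.8500, 2.2500, 2.8500, -0.0500, -0.2500, 1.1500, -4.5500, -2.2500
Σ(z_t−z̄)(z_{t+3}−z̄) = (-0.0425) + (-0.5625) + (3.2775) + (0.2275) + (0.5625) = 3.4625
Denominator Σ(z_t−z̄)² = 41.0600
r_3 = 3.4625 / 41.0600 = 0.084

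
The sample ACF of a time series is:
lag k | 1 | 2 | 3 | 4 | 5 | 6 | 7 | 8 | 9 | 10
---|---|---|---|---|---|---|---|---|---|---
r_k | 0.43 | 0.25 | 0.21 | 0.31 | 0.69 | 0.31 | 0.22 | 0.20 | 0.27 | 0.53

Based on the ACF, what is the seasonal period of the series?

The largest autocorrelation is r_5 = 0.69, with a weaker echo at lag 10 (0.53); the remaining lags stay at or below 0.43. The elevated value at lag 1 (0.43), dropping to 0.25 at lag 2, reflects decaying short-term dependence rather than seasonality.
The dominant spike at lag 5 indicates a seasonal period of 5.

5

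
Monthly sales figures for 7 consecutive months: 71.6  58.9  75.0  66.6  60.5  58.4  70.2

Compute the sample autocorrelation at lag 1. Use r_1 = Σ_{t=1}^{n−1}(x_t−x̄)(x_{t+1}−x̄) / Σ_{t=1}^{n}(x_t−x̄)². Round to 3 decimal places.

-0.346

Mean x̄ = (71.6 + 58.9 + 75.0 + 66.6 + 60.5 + 58.4 + 70.2)/7 = 65.8857
Deviations from mean: 5.7143, -6.9857, 9.1143, 0.7143, -5.3857, -7.4857, 4.3143
Σ(x_t−x̄)(x_{t+1}−x̄) = (-39.9184) + (-63.6698) + (6.5102) + (-3.8469) + (40.3159) + (-32.2955) = -92.9045
Denominator Σ(x_t−x̄)² = 268.6886
r_1 = -92.9045 / 268.6886 = -0.346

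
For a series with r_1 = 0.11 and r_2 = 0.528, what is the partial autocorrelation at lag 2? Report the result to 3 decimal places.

0.522

φ_{22} = (r_2 − r_1²) / (1 − r_1²)
r_1² = (0.11)² = 0.0121
Numerator = 0.528 − 0.0121 = 0.5159; denominator = 1 − 0.0121 = 0.9879
φ_{22} = 0.5159 / 0.9879 = 0.522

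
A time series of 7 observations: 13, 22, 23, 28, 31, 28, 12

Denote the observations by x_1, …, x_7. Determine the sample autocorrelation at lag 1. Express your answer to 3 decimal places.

Mean x̄ = (13 + 22 + 23 + 28 + 31 + 28 + 12)/7 = 22.4286
Deviations from mean: -9.4286, -0.4286, 0.5714, 5.5714, 8.5714, 5.5714, -10.4286
Numerator Σ_{t=1}^{6}(x_t−x̄)(x_{t+1}−x̄) = 44.3878
Denominator Σ(x_t−x̄)² = 333.7143
r_1 = 44.3878 / 333.7143 = 0.133

0.133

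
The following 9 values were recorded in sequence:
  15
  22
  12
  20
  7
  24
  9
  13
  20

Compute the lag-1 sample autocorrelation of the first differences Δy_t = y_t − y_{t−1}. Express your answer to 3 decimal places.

-0.790

First differences Δy: 7, -10, 8, -13, 17, -15, 4, 7
Mean of differences = 0.6250
Numerator Σ(Δy_t−Δȳ)(Δy_{t+1}−Δȳ) = -756.7656
Denominator Σ(Δy_t−Δȳ)² = 957.8750
r_1(Δy) = -756.7656 / 957.8750 = -0.790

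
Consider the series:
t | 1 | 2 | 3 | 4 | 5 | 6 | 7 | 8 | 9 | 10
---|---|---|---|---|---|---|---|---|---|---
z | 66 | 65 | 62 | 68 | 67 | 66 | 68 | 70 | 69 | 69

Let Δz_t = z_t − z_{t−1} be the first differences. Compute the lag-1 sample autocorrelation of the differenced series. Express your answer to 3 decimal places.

First differences Δz: -1, -3, 6, -1, -1, 2, 2, -1, 0
Mean of differences = 0.3333
Numerator Σ(Δz_t−Δz̄)(Δz_{t+1}−Δz̄) = -21.4444
Denominator Σ(Δz_t−Δz̄)² = 56.0000
r_1(Δz) = -21.4444 / 56.0000 = -0.383

-0.383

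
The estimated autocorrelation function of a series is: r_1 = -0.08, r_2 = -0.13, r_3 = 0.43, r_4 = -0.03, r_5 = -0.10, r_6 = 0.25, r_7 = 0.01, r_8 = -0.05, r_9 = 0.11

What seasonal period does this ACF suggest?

3

The largest autocorrelation is r_3 = 0.43, with a weaker echo at lag 6 (0.25); the remaining lags stay at or below 0.11.
The dominant spike at lag 3 indicates a seasonal period of 3.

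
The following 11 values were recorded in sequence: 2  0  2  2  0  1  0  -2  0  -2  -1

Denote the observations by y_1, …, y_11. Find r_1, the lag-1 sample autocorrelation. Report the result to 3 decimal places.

0.267

Mean ȳ = (2 + 0 + 2 + 2 + 0 + 1 + 0 − 2 + 0 − 2 − 1)/11 = 0.1818
Numerator Σ_{t=1}^{10}(y_t−ȳ)(y_{t+1}−ȳ) = 5.7851
Denominator Σ(y_t−ȳ)² = 21.6364
r_1 = 5.7851 / 21.6364 = 0.267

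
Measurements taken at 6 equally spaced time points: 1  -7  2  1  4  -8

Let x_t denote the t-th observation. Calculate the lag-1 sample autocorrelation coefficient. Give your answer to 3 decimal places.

-0.381

Mean x̄ = (1 − 7 + 2 + 1 + 4 − 8)/6 = -1.1667
Deviations from mean: 2.1667, -5.8333, 3.1667, 2.1667, 5.1667, -6.8333
Σ(x_t−x̄)(x_{t+1}−x̄) = (-12.6389) + (-18.4722) + (6.8611) + (11.1944) + (-35.3056) = -48.3611
Denominator Σ(x_t−x̄)² = 126.8333
r_1 = -48.3611 / 126.8333 = -0.381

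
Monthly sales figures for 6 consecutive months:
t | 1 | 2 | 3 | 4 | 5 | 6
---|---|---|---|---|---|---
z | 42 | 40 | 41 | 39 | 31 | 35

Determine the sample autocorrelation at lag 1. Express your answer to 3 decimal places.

Mean z̄ = (42 + 40 + 41 + 39 + 31 + 35)/6 = 38.0000
Deviations from mean: 4.0000, 2.0000, 3.0000, 1.0000, -7.0000, -3.0000
Numerator Σ_{t=1}^{5}(z_t−z̄)(z_{t+1}−z̄) = 31.0000
Denominator Σ(z_t−z̄)² = 88.0000
r_1 = 31.0000 / 88.0000 = 0.352

0.352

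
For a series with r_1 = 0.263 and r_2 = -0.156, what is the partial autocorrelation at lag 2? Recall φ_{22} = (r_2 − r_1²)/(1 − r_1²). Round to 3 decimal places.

-0.242

φ_{22} = (r_2 − r_1²) / (1 − r_1²)
r_1² = (0.263)² = 0.069169
Numerator = -0.156 − 0.0692 = -0.2252; denominator = 1 − 0.0692 = 0.9308
φ_{22} = -0.2252 / 0.9308 = -0.242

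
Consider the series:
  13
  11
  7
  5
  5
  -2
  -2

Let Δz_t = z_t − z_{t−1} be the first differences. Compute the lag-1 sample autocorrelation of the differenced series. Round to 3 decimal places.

First differences Δz: -2, -4, -2, 0, -7, 0
Mean of differences = -2.5000
Numerator Σ(Δz_t−Δz̄)(Δz_{t+1}−Δz̄) = -22.7500
Denominator Σ(Δz_t−Δz̄)² = 35.5000
r_1(Δz) = -22.7500 / 35.5000 = -0.641

-0.641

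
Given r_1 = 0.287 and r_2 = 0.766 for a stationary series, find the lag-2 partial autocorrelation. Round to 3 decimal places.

0.745

φ_{22} = (r_2 − r_1²) / (1 − r_1²)
r_1² = (0.287)² = 0.082369
Numerator = 0.766 − 0.0824 = 0.6836; denominator = 1 − 0.0824 = 0.9176
φ_{22} = 0.6836 / 0.9176 = 0.745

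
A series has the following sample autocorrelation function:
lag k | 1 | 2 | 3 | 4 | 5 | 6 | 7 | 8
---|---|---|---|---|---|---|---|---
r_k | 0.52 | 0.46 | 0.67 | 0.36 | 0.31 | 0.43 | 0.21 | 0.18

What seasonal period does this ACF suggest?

The largest autocorrelation is r_3 = 0.67; the remaining lags stay at or below 0.52. The elevated value at lag 1 (0.52), dropping to 0.46 at lag 2, reflects decaying short-term dependence rather than seasonality.
The dominant spike at lag 3 indicates a seasonal period of 3.

3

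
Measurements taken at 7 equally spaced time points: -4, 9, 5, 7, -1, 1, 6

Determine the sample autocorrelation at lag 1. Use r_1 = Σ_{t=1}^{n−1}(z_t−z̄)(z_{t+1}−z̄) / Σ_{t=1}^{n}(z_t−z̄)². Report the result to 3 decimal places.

-0.283

Mean z̄ = (-4 + 9 + 5 + 7 − 1 + 1 + 6)/7 = 3.2857
Deviations from mean: -7.2857, 5.7143, 1.7143, 3.7143, -4.2857, -2.2857, 2.7143
Σ(z_t−z̄)(z_{t+1}−z̄) = (-41.6327) + (9.7959) + (6.3673) + (-15.9184) + (9.7959) + (-6.2041) = -37.7959
Denominator Σ(z_t−z̄)² = 133.4286
r_1 = -37.7959 / 133.4286 = -0.283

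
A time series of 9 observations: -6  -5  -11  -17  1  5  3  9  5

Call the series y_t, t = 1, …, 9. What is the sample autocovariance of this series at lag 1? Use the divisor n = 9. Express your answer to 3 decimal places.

35.241

Mean ȳ = (-6 − 5 − 11 − 17 + 1 + 5 + 3 + 9 + 5)/9 = -1.7778
Σ_{t=1}^{8}(y_t−ȳ)(y_{t+1}−ȳ) = 317.1728
γ_1 = 317.1728 / 9 = 35.241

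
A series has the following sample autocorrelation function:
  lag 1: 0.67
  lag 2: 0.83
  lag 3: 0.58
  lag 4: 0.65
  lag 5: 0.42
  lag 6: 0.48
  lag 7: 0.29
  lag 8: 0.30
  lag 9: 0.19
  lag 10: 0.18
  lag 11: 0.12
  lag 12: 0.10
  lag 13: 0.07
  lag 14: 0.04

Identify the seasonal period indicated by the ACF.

2

The largest autocorrelation is r_2 = 0.83; the remaining lags stay at or below 0.67.
The dominant spike at lag 2 indicates a seasonal period of 2.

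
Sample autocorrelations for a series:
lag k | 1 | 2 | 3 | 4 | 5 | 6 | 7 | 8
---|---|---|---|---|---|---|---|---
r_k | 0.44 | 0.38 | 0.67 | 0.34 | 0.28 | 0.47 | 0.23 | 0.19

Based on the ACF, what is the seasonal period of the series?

3

The largest autocorrelation is r_3 = 0.67, with a weaker echo at lag 6 (0.47); the remaining lags stay at or below 0.44. The elevated value at lag 1 (0.44), dropping to 0.38 at lag 2, reflects decaying short-term dependence rather than seasonality.
The dominant spike at lag 3 indicates a seasonal period of 3.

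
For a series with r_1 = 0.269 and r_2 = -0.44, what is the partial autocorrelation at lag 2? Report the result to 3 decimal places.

-0.552

φ_{22} = (r_2 − r_1²) / (1 − r_1²)
r_1² = (0.269)² = 0.072361
Numerator = -0.44 − 0.0724 = -0.5124; denominator = 1 − 0.0724 = 0.9276
φ_{22} = -0.5124 / 0.9276 = -0.552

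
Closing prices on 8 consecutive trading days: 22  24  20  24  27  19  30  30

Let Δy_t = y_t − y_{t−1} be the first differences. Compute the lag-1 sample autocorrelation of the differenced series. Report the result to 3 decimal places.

First differences Δy: 2, -4, 4, 3, -8, 11, 0
Mean of differences = 1.1429
Numerator Σ(Δy_t−Δȳ)(Δy_{t+1}−Δȳ) = -132.1633
Denominator Σ(Δy_t−Δȳ)² = 220.8571
r_1(Δy) = -132.1633 / 220.8571 = -0.598

-0.598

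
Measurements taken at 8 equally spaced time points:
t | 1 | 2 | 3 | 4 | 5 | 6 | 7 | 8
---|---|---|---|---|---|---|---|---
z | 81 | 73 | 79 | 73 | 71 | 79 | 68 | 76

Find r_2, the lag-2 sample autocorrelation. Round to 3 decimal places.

Mean z̄ = (81 + 73 + 79 + 73 + 71 + 79 + 68 + 76)/8 = 75.0000
Σ(z_t−z̄)(z_{t+2}−z̄) = (24.0000) + (4.0000) + (-16.0000) + (-8.0000) + (28.0000) + (4.0000) = 36.0000
Denominator Σ(z_t−z̄)² = 142.0000
r_2 = 36.0000 / 142.0000 = 0.254

0.254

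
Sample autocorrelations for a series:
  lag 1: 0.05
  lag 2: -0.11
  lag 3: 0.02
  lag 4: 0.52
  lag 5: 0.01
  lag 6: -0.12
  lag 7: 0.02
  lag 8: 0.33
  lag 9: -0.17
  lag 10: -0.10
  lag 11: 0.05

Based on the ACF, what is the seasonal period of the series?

4

The largest autocorrelation is r_4 = 0.52, with a weaker echo at lag 8 (0.33); the remaining lags stay at or below 0.05.
The dominant spike at lag 4 indicates a seasonal period of 4.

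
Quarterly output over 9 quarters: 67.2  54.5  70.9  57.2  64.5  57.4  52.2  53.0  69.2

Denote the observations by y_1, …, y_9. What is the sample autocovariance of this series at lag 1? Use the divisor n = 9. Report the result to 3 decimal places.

Mean ȳ = (67.2 + 54.5 + 70.9 + 57.2 + 64.5 + 57.4 + 52.2 + 53.0 + 69.2)/9 = 60.6778
Σ_{t=1}^{8}(y_t−ȳ)(y_{t+1}−ȳ) = -137.3683
γ_1 = -137.3683 / 9 = -15.263

-15.263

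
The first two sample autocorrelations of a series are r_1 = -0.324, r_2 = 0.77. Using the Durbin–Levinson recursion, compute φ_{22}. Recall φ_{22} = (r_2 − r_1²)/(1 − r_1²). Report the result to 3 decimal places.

φ_{22} = (r_2 − r_1²) / (1 − r_1²)
r_1² = (-0.324)² = 0.104976
Numerator = 0.77 − 0.1050 = 0.6650; denominator = 1 − 0.1050 = 0.8950
φ_{22} = 0.6650 / 0.8950 = 0.743

0.743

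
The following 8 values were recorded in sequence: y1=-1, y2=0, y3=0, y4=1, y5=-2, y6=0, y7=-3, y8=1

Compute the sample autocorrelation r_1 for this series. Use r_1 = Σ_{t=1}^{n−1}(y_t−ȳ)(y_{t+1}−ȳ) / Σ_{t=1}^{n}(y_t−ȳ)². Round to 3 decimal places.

-0.518

Mean ȳ = (-1 + 0 + 0 + 1 − 2 + 0 − 3 + 1)/8 = -0.5000
Deviations from mean: -0.5000, 0.5000, 0.5000, 1.5000, -1.5000, 0.5000, -2.5000, 1.5000
Numerator Σ_{t=1}^{7}(y_t−ȳ)(y_{t+1}−ȳ) = -7.2500
Denominator Σ(y_t−ȳ)² = 14.0000
r_1 = -7.2500 / 14.0000 = -0.518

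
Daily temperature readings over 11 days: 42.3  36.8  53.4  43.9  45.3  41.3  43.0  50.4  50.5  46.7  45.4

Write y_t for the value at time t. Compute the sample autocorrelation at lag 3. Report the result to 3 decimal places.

-0.215

Mean ȳ = (42.3 + 36.8 + 53.4 + 43.9 + 45.3 + 41.3 + 43.0 + 50.4 + 50.5 + 46.7 + 45.4)/11 = 45.3636
Numerator Σ_{t=1}^{8}(y_t−ȳ)(y_{t+3}−ȳ) = -48.3367
Denominator Σ(y_t−ȳ)² = 225.0855
r_3 = -48.3367 / 225.0855 = -0.215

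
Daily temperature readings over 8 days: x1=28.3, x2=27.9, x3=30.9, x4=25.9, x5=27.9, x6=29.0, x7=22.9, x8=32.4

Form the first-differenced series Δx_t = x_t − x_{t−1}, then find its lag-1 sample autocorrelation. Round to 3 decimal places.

First differences Δx: -0.4, 3.0, -5.0, 2.0, 1.1, -6.1, 9.5
Mean of differences = 0.5857
Numerator Σ(Δx_t−Δx̄)(Δx_{t+1}−Δx̄) = -86.0745
Denominator Σ(Δx_t−Δx̄)² = 164.4286
r_1(Δx) = -86.0745 / 164.4286 = -0.523

-0.523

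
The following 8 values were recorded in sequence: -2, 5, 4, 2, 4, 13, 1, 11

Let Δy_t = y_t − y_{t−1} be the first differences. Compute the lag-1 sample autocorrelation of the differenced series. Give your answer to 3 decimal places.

First differences Δy: 7, -1, -2, 2, 9, -12, 10
Mean of differences = 1.8571
Numerator Σ(Δy_t−Δȳ)(Δy_{t+1}−Δȳ) = -215.0204
Denominator Σ(Δy_t−Δȳ)² = 358.8571
r_1(Δy) = -215.0204 / 358.8571 = -0.599

-0.599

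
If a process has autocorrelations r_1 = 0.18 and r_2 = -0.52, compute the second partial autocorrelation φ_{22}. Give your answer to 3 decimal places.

φ_{22} = (r_2 − r_1²) / (1 − r_1²)
r_1² = (0.18)² = 0.0324
Numerator = -0.52 − 0.0324 = -0.5524; denominator = 1 − 0.0324 = 0.9676
φ_{22} = -0.5524 / 0.9676 = -0.571

-0.571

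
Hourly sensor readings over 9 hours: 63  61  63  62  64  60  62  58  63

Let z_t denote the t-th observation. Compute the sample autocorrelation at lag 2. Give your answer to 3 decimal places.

0.404

Mean z̄ = (63 + 61 + 63 + 62 + 64 + 60 + 62 + 58 + 63)/9 = 61.7778
Numerator Σ_{t=1}^{7}(z_t−z̄)(z_{t+2}−z̄) = 11.1235
Denominator Σ(z_t−z̄)² = 27.5556
r_2 = 11.1235 / 27.5556 = 0.404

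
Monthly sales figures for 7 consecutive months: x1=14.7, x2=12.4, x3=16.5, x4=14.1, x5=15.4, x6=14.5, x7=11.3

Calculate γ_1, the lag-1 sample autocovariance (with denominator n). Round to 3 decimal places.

-0.824

Mean x̄ = (14.7 + 12.4 + 16.5 + 14.1 + 15.4 + 14.5 + 11.3)/7 = 14.1286
Deviations: 0.5714, -1.7286, 2.3714, -0.0286, 1.2714, 0.3714, -2.8286
Σ_{t=1}^{6}(x_t−x̄)(x_{t+1}−x̄) = -5.7694
γ_1 = -5.7694 / 7 = -0.824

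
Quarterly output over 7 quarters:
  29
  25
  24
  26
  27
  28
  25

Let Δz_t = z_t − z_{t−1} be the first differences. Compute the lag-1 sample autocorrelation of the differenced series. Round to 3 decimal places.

0.121

First differences Δz: -4, -1, 2, 1, 1, -3
Mean of differences = -0.6667
Numerator Σ(Δz_t−Δz̄)(Δz_{t+1}−Δz̄) = 3.5556
Denominator Σ(Δz_t−Δz̄)² = 29.3333
r_1(Δz) = 3.5556 / 29.3333 = 0.121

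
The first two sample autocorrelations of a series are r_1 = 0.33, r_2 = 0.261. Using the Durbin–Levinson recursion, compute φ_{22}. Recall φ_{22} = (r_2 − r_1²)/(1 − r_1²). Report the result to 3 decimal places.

0.171

φ_{22} = (r_2 − r_1²) / (1 − r_1²)
r_1² = (0.33)² = 0.1089
Numerator = 0.261 − 0.1089 = 0.1521; denominator = 1 − 0.1089 = 0.8911
φ_{22} = 0.1521 / 0.8911 = 0.171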